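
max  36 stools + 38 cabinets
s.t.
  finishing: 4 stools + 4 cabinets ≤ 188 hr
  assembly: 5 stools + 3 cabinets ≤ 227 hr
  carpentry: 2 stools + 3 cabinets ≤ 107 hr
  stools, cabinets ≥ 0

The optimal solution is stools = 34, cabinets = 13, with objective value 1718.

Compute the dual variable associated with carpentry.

At the optimum: finishing uses 188 of 188 (binding); assembly uses 209 of 227 (slack = 18); carpentry uses 107 of 107 (binding).
By complementary slackness, y = 0 for the non-binding constraint.
From A_Bᵀ y = c: 4·y_finishing + 2·y_carpentry = 36; 4·y_finishing + 3·y_carpentry = 38.
→ y_finishing = 8 and y_carpentry = 2.
Shadow price of carpentry = 2.

2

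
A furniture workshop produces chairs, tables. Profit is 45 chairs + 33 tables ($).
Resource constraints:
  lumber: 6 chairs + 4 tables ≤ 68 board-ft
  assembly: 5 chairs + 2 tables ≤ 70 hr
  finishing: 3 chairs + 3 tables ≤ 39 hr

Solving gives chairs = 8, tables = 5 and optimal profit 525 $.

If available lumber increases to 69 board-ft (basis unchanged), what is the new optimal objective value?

Check each constraint at x*: lumber 68/68 (tight); assembly 50/70 (slack 20); finishing 39/39 (tight).
Slack constraints have shadow price 0 (complementary slackness).
The binding rows give the dual system: 6·y_lumber + 3·y_finishing = 45 and 4·y_lumber + 3·y_finishing = 33.
This yields shadow prices y_lumber = 6, y_finishing = 3.
Δz = y_lumber·Δb = 6 × (1) = 6, so new z* = 525 + 6 = 531.

531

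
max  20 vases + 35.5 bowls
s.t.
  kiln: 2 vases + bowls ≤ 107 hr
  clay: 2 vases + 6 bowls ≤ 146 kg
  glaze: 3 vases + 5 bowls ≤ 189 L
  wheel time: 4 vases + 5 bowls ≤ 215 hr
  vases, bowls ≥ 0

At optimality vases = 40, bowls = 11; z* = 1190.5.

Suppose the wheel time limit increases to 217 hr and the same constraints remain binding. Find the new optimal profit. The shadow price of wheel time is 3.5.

Δb = 2, so new z* = 1190.5 + (3.5)·(2) = 1190.5 + 7 = 1197.5.

1197.5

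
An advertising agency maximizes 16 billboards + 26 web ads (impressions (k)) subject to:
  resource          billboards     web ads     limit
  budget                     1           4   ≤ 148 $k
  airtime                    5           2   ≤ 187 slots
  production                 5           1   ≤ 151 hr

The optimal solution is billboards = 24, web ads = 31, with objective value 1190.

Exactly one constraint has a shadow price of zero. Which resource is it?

airtime

budget: 148/148 (binding)
airtime: 182/187 (slack 5)
production: 151/151 (binding)
By complementary slackness, a constraint with positive slack has shadow price 0 → airtime.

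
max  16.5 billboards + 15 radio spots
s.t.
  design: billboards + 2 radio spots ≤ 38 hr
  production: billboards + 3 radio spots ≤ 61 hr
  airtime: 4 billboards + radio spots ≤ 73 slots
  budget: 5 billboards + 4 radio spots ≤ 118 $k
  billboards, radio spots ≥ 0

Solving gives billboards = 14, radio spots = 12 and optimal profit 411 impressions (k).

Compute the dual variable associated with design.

1.5

At the optimum: design uses 38 of 38 (binding); production uses 50 of 61 (slack = 11); airtime uses 68 of 73 (slack = 5); budget uses 118 of 118 (binding).
Since production, airtime are not tight, their duals are 0.
Dual feasibility on the basic columns requires 1·y_design + 5·y_budget = 16.5, 2·y_design + 4·y_budget = 15.
This yields shadow prices y_design = 1.5, y_budget = 3.
Shadow price of design = 1.5.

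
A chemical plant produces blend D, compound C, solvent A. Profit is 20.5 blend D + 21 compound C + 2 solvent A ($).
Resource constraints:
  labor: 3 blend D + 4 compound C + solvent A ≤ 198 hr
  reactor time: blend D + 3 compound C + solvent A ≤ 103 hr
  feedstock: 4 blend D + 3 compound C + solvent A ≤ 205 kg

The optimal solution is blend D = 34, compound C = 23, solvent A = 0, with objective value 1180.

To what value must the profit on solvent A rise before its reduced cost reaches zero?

Check each constraint at x*: labor 194/198 (slack 4); reactor time 103/103 (tight); feedstock 205/205 (tight).
By complementary slackness, y = 0 for the non-binding constraint.
Dual feasibility on the basic columns requires 1·y_reactor time + 4·y_feedstock = 20.5, 3·y_reactor time + 3·y_feedstock = 21.
Solving: y_reactor time = 2.5, y_feedstock = 4.5.
solvent A enters the basis when its profit ≥ yᵀa₃ = 2.5·1 + 4.5·1 = 7.

7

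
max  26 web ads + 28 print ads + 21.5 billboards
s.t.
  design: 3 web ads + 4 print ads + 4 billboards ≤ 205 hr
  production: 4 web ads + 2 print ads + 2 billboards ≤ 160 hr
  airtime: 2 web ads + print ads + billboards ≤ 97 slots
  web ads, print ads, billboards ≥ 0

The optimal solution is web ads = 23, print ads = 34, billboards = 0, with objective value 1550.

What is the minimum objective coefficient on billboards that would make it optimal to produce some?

28

At the optimum: design uses 205 of 205 (binding); production uses 160 of 160 (binding); airtime uses 80 of 97 (slack = 17).
By complementary slackness, y = 0 for the non-binding constraint.
From A_Bᵀ y = c: 3·y_design + 4·y_production = 26; 4·y_design + 2·y_production = 28.
Solving: y_design = 6, y_production = 2.
billboards enters the basis when its profit ≥ yᵀa₃ = 6·4 + 2·2 = 28.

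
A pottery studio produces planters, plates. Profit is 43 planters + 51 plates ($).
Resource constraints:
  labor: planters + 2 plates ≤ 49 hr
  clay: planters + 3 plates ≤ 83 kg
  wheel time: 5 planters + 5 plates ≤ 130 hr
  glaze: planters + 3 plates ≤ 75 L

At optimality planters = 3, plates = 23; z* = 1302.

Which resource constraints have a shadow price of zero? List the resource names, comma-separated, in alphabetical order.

labor: 49/49 (binding)
clay: 72/83 (slack 11)
wheel time: 130/130 (binding)
glaze: 72/75 (slack 3)
By complementary slackness, a constraint with positive slack has shadow price 0 → clay, glaze.

clay, glaze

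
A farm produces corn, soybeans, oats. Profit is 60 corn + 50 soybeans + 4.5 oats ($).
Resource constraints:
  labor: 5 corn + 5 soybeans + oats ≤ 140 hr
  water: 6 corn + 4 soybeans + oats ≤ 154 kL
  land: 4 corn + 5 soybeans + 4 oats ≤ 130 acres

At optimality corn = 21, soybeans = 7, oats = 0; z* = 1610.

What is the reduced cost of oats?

Check each constraint at x*: labor 140/140 (tight); water 154/154 (tight); land 119/130 (slack 11).
Since land is not tight, its dual is 0.
The binding rows give the dual system: 5·y_labor + 6·y_water = 60 and 5·y_labor + 4·y_water = 50.
This yields shadow prices y_labor = 6, y_water = 5.
Reduced cost of oats: c₃ − yᵀa₃ = 4.5 − (6·1 + 5·1) = 4.5 − 11 = -6.5.

-6.5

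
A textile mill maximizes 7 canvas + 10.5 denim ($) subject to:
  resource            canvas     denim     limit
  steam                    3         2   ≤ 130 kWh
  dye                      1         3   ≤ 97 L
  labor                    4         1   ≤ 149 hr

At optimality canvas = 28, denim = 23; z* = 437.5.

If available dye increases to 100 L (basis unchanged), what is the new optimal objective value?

At the optimum: steam uses 130 of 130 (binding); dye uses 97 of 97 (binding); labor uses 135 of 149 (slack = 14).
Since labor is not tight, its dual is 0.
From A_Bᵀ y = c: 3·y_steam + 1·y_dye = 7; 2·y_steam + 3·y_dye = 10.5.
Solving: y_steam = 1.5, y_dye = 2.5.
Δz = y_dye·Δb = 2.5 × (3) = 7.5, so new z* = 437.5 + 7.5 = 445.

445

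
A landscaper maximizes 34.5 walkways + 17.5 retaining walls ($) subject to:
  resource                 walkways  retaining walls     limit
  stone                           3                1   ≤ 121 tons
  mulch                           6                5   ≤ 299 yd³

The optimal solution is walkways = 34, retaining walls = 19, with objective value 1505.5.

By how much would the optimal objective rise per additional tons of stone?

7.5

Check each constraint at x*: stone 121/121 (tight); mulch 299/299 (tight).
The binding rows give the dual system: 3·y_stone + 6·y_mulch = 34.5 and 1·y_stone + 5·y_mulch = 17.5.
→ y_stone = 7.5 and y_mulch = 2.
Shadow price of stone = 7.5.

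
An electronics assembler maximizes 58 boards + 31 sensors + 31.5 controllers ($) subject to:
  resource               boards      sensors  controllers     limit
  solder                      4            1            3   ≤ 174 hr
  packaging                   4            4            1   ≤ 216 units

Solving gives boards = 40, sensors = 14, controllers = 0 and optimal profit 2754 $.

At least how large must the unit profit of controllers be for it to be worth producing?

32.5

Check each constraint at x*: solder 174/174 (tight); packaging 216/216 (tight).
From A_Bᵀ y = c: 4·y_solder + 4·y_packaging = 58; 1·y_solder + 4·y_packaging = 31.
This yields shadow prices y_solder = 9, y_packaging = 5.5.
controllers enters the basis when its profit ≥ yᵀa₃ = 9·3 + 5.5·1 = 32.5.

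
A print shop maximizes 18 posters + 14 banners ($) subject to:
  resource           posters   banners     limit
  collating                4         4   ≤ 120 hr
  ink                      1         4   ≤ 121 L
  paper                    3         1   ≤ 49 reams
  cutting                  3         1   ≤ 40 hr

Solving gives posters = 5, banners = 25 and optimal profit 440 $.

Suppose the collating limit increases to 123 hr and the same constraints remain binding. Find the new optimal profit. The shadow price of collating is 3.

Δb = 3, so new z* = 440 + (3)·(3) = 440 + 9 = 449.

449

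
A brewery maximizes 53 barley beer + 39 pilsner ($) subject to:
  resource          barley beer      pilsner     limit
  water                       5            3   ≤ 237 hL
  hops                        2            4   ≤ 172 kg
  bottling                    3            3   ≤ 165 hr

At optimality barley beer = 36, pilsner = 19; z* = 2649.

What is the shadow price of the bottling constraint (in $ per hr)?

6

Binding: water and bottling. Non-binding: hops (24 unused).
Since hops is not tight, its dual is 0.
The binding rows give the dual system: 5·y_water + 3·y_bottling = 53 and 3·y_water + 3·y_bottling = 39.
→ y_water = 7 and y_bottling = 6.
Shadow price of bottling = 6.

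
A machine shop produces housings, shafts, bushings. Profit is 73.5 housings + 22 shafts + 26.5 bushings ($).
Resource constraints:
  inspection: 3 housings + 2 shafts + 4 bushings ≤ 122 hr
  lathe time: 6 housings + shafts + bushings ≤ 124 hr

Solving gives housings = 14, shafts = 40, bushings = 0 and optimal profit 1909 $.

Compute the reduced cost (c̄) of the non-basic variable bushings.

-8.5

At the optimum: inspection uses 122 of 122 (binding); lathe time uses 124 of 124 (binding).
The binding rows give the dual system: 3·y_inspection + 6·y_lathe time = 73.5 and 2·y_inspection + 1·y_lathe time = 22.
This yields shadow prices y_inspection = 6.5, y_lathe time = 9.
Reduced cost of bushings: c₃ − yᵀa₃ = 26.5 − (6.5·4 + 9·1) = 26.5 − 35 = -8.5.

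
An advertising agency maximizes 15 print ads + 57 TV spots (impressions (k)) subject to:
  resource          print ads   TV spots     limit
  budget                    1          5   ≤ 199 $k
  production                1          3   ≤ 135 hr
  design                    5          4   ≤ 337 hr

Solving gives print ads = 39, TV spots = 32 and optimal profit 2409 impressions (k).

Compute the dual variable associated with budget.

Binding: budget and production. Non-binding: design (14 unused).
By complementary slackness, y = 0 for the non-binding constraint.
The binding rows give the dual system: 1·y_budget + 1·y_production = 15 and 5·y_budget + 3·y_production = 57.
→ y_budget = 6 and y_production = 9.
Shadow price of budget = 6.

6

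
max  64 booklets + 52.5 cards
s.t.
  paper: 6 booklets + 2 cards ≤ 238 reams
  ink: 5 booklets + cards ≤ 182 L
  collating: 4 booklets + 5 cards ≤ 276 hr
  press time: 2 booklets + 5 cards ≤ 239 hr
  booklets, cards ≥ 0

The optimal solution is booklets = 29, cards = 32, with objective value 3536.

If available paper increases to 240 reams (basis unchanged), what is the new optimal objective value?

3546

Binding: paper and collating. Non-binding: ink (5 unused), press time (21 unused).
Slack constraints have shadow price 0 (complementary slackness).
The binding rows give the dual system: 6·y_paper + 4·y_collating = 64 and 2·y_paper + 5·y_collating = 52.5.
This yields shadow prices y_paper = 5, y_collating = 8.5.
Δz = y_paper·Δb = 5 × (2) = 10, so new z* = 3536 + 10 = 3546.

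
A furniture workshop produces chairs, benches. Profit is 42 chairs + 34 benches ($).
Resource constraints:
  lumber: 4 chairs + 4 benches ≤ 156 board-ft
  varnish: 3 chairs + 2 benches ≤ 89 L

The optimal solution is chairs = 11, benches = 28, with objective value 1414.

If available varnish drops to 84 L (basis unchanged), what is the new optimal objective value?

1374

At the optimum: lumber uses 156 of 156 (binding); varnish uses 89 of 89 (binding).
From A_Bᵀ y = c: 4·y_lumber + 3·y_varnish = 42; 4·y_lumber + 2·y_varnish = 34.
Solving: y_lumber = 4.5, y_varnish = 8.
Δz = y_varnish·Δb = 8 × (-5) = -40, so new z* = 1414 − 40 = 1374.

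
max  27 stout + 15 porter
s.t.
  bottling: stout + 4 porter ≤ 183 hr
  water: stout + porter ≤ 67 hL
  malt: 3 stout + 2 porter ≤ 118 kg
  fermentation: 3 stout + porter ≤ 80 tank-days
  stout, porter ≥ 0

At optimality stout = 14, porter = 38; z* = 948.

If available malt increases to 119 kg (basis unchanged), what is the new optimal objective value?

954

Check each constraint at x*: bottling 166/183 (slack 17); water 52/67 (slack 15); malt 118/118 (tight); fermentation 80/80 (tight).
By complementary slackness, y = 0 for the non-binding constraints.
Dual feasibility on the basic columns requires 3·y_malt + 3·y_fermentation = 27, 2·y_malt + 1·y_fermentation = 15.
This yields shadow prices y_malt = 6, y_fermentation = 3.
Δz = y_malt·Δb = 6 × (1) = 6, so new z* = 948 + 6 = 954.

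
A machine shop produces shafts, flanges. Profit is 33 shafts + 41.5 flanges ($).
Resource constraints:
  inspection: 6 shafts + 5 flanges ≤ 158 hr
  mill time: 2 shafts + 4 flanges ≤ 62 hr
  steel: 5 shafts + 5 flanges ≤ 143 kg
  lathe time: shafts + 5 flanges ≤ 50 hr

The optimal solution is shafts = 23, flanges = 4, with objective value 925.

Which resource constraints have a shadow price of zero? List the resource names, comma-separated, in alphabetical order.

inspection: 158/158 (binding)
mill time: 62/62 (binding)
steel: 135/143 (slack 8)
lathe time: 43/50 (slack 7)
By complementary slackness, a constraint with positive slack has shadow price 0 → lathe time, steel.

lathe time, steel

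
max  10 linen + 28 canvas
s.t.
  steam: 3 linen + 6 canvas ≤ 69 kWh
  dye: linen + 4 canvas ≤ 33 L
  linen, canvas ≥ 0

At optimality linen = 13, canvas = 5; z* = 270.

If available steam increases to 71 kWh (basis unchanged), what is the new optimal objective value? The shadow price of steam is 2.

Δb = 2, so new z* = 270 + (2)·(2) = 270 + 4 = 274.

274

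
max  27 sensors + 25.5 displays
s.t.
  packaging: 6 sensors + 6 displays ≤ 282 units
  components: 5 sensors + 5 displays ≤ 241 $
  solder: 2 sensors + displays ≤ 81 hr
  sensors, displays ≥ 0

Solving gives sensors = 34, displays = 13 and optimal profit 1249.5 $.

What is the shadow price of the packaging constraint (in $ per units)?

Binding: packaging and solder. Non-binding: components (6 unused).
By complementary slackness, y = 0 for the non-binding constraint.
The binding rows give the dual system: 6·y_packaging + 2·y_solder = 27 and 6·y_packaging + 1·y_solder = 25.5.
Solving: y_packaging = 4, y_solder = 1.5.
Shadow price of packaging = 4.

4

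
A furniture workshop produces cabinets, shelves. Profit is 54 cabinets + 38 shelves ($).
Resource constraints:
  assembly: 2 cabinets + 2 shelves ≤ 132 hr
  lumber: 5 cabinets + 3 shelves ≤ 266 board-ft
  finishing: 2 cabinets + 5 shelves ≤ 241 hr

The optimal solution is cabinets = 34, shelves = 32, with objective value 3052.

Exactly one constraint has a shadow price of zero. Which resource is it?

assembly: 132/132 (binding)
lumber: 266/266 (binding)
finishing: 228/241 (slack 13)
By complementary slackness, a constraint with positive slack has shadow price 0 → finishing.

finishing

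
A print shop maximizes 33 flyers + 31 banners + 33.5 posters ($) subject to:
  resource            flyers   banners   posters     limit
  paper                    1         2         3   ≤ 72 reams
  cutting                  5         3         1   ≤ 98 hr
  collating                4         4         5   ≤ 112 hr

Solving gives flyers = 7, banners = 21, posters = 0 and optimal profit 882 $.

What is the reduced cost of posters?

-2.5

Binding: cutting and collating. Non-binding: paper (23 unused).
Slack constraints have shadow price 0 (complementary slackness).
Dual feasibility on the basic columns requires 5·y_cutting + 4·y_collating = 33, 3·y_cutting + 4·y_collating = 31.
Solving: y_cutting = 1, y_collating = 7.
Reduced cost of posters: c₃ − yᵀa₃ = 33.5 − (1·1 + 7·5) = 33.5 − 36 = -2.5.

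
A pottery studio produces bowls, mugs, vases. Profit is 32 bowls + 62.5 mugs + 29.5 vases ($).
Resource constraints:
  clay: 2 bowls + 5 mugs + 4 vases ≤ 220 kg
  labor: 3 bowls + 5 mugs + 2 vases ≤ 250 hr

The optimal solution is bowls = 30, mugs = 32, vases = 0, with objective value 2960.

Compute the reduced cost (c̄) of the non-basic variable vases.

Both clay and labor are binding at x*.
Dual feasibility on the basic columns requires 2·y_clay + 3·y_labor = 32, 5·y_clay + 5·y_labor = 62.5.
Solving: y_clay = 5.5, y_labor = 7.
Reduced cost of vases: c₃ − yᵀa₃ = 29.5 − (5.5·4 + 7·2) = 29.5 − 36 = -6.5.

-6.5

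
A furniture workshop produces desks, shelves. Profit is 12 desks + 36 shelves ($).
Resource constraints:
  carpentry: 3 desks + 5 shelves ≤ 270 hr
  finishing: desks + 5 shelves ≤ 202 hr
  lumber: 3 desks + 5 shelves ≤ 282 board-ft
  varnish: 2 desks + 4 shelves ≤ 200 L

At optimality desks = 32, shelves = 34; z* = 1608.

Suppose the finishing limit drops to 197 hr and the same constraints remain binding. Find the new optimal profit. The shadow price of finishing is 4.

Δb = -5, so new z* = 1608 + (4)·(-5) = 1608 − 20 = 1588.

1588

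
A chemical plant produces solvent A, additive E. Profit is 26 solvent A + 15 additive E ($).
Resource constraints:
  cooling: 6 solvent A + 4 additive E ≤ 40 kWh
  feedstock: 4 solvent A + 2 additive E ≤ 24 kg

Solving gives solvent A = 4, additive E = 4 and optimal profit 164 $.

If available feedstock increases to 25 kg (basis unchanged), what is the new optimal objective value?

167.5

At the optimum: cooling uses 40 of 40 (binding); feedstock uses 24 of 24 (binding).
From A_Bᵀ y = c: 6·y_cooling + 4·y_feedstock = 26; 4·y_cooling + 2·y_feedstock = 15.
→ y_cooling = 2 and y_feedstock = 3.5.
Δz = y_feedstock·Δb = 3.5 × (1) = 3.5, so new z* = 164 + 3.5 = 167.5.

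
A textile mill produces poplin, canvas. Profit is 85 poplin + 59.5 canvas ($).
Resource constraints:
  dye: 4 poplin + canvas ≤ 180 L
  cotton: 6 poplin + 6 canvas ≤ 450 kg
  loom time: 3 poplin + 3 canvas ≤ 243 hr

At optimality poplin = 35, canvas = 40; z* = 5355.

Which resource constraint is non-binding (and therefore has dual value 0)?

loom time

dye: 180/180 (binding)
cotton: 450/450 (binding)
loom time: 225/243 (slack 18)
By complementary slackness, a constraint with positive slack has shadow price 0 → loom time.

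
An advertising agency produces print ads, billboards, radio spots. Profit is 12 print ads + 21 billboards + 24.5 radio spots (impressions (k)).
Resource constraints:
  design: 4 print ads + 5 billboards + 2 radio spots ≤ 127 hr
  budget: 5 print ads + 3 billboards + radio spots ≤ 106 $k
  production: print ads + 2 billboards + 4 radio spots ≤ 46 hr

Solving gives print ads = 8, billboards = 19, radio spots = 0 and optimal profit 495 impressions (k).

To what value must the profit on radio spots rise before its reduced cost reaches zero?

Check each constraint at x*: design 127/127 (tight); budget 97/106 (slack 9); production 46/46 (tight).
Slack constraints have shadow price 0 (complementary slackness).
The binding rows give the dual system: 4·y_design + 1·y_production = 12 and 5·y_design + 2·y_production = 21.
Solving: y_design = 1, y_production = 8.
radio spots enters the basis when its profit ≥ yᵀa₃ = 1·2 + 8·4 = 34.

34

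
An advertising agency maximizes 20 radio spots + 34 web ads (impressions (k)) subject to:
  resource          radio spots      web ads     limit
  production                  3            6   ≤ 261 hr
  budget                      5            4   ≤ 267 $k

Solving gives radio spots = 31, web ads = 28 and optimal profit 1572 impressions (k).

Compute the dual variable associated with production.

Check each constraint at x*: production 261/261 (tight); budget 267/267 (tight).
Dual feasibility on the basic columns requires 3·y_production + 5·y_budget = 20, 6·y_production + 4·y_budget = 34.
This yields shadow prices y_production = 5, y_budget = 1.
Shadow price of production = 5.

5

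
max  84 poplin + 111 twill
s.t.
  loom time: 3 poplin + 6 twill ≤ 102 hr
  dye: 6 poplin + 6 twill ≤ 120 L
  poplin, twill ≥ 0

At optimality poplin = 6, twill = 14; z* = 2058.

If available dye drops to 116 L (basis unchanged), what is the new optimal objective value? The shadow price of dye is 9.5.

2020

Δb = -4, so new z* = 2058 + (9.5)·(-4) = 2058 − 38 = 2020.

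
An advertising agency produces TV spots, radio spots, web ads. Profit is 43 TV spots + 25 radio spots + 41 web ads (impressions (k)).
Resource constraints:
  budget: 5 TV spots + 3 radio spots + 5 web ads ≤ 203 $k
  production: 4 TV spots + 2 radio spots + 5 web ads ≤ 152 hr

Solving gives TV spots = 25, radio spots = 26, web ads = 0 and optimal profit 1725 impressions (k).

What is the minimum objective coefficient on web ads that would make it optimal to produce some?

45

Check each constraint at x*: budget 203/203 (tight); production 152/152 (tight).
From A_Bᵀ y = c: 5·y_budget + 4·y_production = 43; 3·y_budget + 2·y_production = 25.
This yields shadow prices y_budget = 7, y_production = 2.
web ads enters the basis when its profit ≥ yᵀa₃ = 7·5 + 2·5 = 45.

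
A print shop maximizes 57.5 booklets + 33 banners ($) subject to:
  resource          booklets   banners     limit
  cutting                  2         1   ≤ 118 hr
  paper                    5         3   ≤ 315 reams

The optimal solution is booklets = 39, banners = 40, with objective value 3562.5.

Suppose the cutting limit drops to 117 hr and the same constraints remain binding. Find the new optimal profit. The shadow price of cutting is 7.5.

Δb = -1, so new z* = 3562.5 + (7.5)·(-1) = 3562.5 − 7.5 = 3555.

3555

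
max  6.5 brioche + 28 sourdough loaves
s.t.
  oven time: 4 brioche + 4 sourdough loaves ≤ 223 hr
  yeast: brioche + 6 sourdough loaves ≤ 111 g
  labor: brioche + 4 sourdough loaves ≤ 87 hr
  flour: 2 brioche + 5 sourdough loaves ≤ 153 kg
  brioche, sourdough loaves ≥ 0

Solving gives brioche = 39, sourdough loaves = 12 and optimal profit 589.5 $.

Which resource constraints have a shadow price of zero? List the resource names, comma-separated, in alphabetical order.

oven time: 204/223 (slack 19)
yeast: 111/111 (binding)
labor: 87/87 (binding)
flour: 138/153 (slack 15)
By complementary slackness, a constraint with positive slack has shadow price 0 → flour, oven time.

flour, oven time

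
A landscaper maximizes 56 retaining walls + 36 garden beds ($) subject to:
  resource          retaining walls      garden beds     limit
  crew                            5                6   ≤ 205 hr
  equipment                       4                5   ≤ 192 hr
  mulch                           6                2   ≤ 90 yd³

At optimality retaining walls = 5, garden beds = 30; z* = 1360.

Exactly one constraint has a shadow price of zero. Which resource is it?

crew: 205/205 (binding)
equipment: 170/192 (slack 22)
mulch: 90/90 (binding)
By complementary slackness, a constraint with positive slack has shadow price 0 → equipment.

equipment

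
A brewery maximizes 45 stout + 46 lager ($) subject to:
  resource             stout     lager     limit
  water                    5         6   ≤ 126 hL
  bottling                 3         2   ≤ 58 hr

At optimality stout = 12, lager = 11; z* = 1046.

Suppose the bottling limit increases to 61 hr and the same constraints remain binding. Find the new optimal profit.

1061

Both water and bottling are binding at x*.
From A_Bᵀ y = c: 5·y_water + 3·y_bottling = 45; 6·y_water + 2·y_bottling = 46.
Solving: y_water = 6, y_bottling = 5.
Δz = y_bottling·Δb = 5 × (3) = 15, so new z* = 1046 + 15 = 1061.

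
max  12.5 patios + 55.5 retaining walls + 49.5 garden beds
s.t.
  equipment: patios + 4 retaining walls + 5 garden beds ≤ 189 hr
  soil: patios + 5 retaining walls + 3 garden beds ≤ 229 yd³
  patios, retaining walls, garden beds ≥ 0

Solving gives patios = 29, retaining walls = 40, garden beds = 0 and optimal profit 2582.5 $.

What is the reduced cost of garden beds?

Both equipment and soil are binding at x*.
From A_Bᵀ y = c: 1·y_equipment + 1·y_soil = 12.5; 4·y_equipment + 5·y_soil = 55.5.
Solving: y_equipment = 7, y_soil = 5.5.
Reduced cost of garden beds: c₃ − yᵀa₃ = 49.5 − (7·5 + 5.5·3) = 49.5 − 51.5 = -2.

-2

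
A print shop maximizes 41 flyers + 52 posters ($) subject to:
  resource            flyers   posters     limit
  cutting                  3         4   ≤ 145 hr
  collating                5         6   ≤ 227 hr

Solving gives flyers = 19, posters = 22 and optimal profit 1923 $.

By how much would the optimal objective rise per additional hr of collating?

4

Both cutting and collating are binding at x*.
The binding rows give the dual system: 3·y_cutting + 5·y_collating = 41 and 4·y_cutting + 6·y_collating = 52.
Solving: y_cutting = 7, y_collating = 4.
Shadow price of collating = 4.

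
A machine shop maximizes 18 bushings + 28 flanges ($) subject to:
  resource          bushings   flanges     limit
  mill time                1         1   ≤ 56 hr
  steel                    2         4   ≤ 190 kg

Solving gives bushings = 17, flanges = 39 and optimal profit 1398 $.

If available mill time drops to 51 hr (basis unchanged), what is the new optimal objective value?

1358

Check each constraint at x*: mill time 56/56 (tight); steel 190/190 (tight).
The binding rows give the dual system: 1·y_mill time + 2·y_steel = 18 and 1·y_mill time + 4·y_steel = 28.
→ y_mill time = 8 and y_steel = 5.
Δz = y_mill time·Δb = 8 × (-5) = -40, so new z* = 1398 − 40 = 1358.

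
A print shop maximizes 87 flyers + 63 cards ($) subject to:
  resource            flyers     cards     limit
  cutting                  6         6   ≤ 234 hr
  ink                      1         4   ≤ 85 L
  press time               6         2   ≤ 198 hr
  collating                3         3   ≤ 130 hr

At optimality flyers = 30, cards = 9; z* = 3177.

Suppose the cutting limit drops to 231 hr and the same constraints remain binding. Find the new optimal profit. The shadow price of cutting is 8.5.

Δb = -3, so new z* = 3177 + (8.5)·(-3) = 3177 − 25.5 = 3151.5.

3151.5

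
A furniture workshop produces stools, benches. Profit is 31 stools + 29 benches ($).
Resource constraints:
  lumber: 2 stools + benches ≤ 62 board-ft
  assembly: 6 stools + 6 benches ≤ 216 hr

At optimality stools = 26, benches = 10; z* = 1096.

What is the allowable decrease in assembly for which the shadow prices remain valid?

Binding constraints: lumber, assembly. The basis is B = [[2,1],[6,6]] with det 6.
Per unit decrease in assembly, x* moves by d = (0.1667, -0.3333).
The basis stays optimal until benches reaches 0; allowable decrease = 30 hr.

30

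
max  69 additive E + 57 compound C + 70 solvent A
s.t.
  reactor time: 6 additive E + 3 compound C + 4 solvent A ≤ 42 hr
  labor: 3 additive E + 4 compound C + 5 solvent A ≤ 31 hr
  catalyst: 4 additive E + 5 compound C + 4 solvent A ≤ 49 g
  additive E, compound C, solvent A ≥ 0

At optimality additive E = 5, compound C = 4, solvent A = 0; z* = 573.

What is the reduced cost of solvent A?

-3

Check each constraint at x*: reactor time 42/42 (tight); labor 31/31 (tight); catalyst 40/49 (slack 9).
Slack constraints have shadow price 0 (complementary slackness).
Dual feasibility on the basic columns requires 6·y_reactor time + 3·y_labor = 69, 3·y_reactor time + 4·y_labor = 57.
→ y_reactor time = 7 and y_labor = 9.
Reduced cost of solvent A: c₃ − yᵀa₃ = 70 − (7·4 + 9·5) = 70 − 73 = -3.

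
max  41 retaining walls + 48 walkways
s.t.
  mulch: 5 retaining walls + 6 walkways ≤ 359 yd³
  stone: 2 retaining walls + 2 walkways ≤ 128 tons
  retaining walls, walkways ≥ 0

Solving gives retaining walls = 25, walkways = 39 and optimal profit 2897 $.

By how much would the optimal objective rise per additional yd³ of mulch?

7

Check each constraint at x*: mulch 359/359 (tight); stone 128/128 (tight).
The binding rows give the dual system: 5·y_mulch + 2·y_stone = 41 and 6·y_mulch + 2·y_stone = 48.
→ y_mulch = 7 and y_stone = 3.
Shadow price of mulch = 7.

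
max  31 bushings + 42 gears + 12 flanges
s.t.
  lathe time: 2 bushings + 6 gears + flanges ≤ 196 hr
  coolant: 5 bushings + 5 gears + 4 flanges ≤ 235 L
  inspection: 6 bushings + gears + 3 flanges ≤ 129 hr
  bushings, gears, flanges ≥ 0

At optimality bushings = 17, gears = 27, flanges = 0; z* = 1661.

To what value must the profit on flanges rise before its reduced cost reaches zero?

15.5

Binding: lathe time and inspection. Non-binding: coolant (15 unused).
Slack constraints have shadow price 0 (complementary slackness).
Dual feasibility on the basic columns requires 2·y_lathe time + 6·y_inspection = 31, 6·y_lathe time + 1·y_inspection = 42.
This yields shadow prices y_lathe time = 6.5, y_inspection = 3.
flanges enters the basis when its profit ≥ yᵀa₃ = 6.5·1 + 3·3 = 15.5.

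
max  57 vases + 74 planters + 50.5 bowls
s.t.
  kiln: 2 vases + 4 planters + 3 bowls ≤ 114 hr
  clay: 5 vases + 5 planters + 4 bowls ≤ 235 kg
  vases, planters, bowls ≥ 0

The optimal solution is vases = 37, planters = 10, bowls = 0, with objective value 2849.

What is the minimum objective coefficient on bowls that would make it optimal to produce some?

57.5

Check each constraint at x*: kiln 114/114 (tight); clay 235/235 (tight).
From A_Bᵀ y = c: 2·y_kiln + 5·y_clay = 57; 4·y_kiln + 5·y_clay = 74.
This yields shadow prices y_kiln = 8.5, y_clay = 8.
bowls enters the basis when its profit ≥ yᵀa₃ = 8.5·3 + 8·4 = 57.5.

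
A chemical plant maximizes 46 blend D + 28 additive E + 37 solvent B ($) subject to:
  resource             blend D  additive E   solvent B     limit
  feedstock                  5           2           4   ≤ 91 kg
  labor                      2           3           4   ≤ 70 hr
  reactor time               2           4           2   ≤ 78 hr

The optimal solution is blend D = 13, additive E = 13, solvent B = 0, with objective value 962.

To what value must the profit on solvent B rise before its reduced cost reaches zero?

38

Check each constraint at x*: feedstock 91/91 (tight); labor 65/70 (slack 5); reactor time 78/78 (tight).
By complementary slackness, y = 0 for the non-binding constraint.
Dual feasibility on the basic columns requires 5·y_feedstock + 2·y_reactor time = 46, 2·y_feedstock + 4·y_reactor time = 28.
Solving: y_feedstock = 8, y_reactor time = 3.
solvent B enters the basis when its profit ≥ yᵀa₃ = 8·4 + 3·2 = 38.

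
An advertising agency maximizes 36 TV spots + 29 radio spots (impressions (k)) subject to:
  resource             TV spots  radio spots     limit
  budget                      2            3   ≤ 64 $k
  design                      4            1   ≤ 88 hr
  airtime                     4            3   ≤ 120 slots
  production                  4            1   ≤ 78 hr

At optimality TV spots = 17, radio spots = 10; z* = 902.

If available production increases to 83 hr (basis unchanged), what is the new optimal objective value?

Binding: budget and production. Non-binding: design (10 unused), airtime (22 unused).
Slack constraints have shadow price 0 (complementary slackness).
Dual feasibility on the basic columns requires 2·y_budget + 4·y_production = 36, 3·y_budget + 1·y_production = 29.
This yields shadow prices y_budget = 8, y_production = 5.
Δz = y_production·Δb = 5 × (5) = 25, so new z* = 902 + 25 = 927.

927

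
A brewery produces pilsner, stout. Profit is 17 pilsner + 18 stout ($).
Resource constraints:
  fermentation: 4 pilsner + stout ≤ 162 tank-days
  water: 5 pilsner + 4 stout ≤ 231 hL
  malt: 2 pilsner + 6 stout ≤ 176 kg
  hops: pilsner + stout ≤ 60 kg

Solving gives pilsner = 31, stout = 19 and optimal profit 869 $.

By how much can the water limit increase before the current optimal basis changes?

Binding constraints: water, malt. The basis is B = [[5,4],[2,6]] with det 22.
Per unit increase in water, x* moves by d = (0.2727, -0.0909).
The basis stays optimal until fermentation becomes binding; allowable increase = 19 hL.

19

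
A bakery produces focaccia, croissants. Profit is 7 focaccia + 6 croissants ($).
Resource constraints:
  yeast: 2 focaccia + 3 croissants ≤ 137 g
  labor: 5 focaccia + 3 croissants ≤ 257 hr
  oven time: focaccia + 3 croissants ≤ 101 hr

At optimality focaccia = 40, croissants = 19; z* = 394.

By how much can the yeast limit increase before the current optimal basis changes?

Binding constraints: yeast, labor. The basis is B = [[2,3],[5,3]] with det -9.
Per unit increase in yeast, x* moves by d = (-0.3333, 0.5556).
The basis stays optimal until oven time becomes binding; allowable increase = 3 g.

3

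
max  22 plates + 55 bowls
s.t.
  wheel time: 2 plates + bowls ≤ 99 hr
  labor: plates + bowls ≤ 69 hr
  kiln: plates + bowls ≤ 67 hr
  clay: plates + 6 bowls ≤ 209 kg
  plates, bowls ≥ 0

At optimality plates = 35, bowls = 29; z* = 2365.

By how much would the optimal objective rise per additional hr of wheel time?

Binding: wheel time and clay. Non-binding: labor (5 unused), kiln (3 unused).
By complementary slackness, y = 0 for the non-binding constraints.
Dual feasibility on the basic columns requires 2·y_wheel time + 1·y_clay = 22, 1·y_wheel time + 6·y_clay = 55.
Solving: y_wheel time = 7, y_clay = 8.
Shadow price of wheel time = 7.

7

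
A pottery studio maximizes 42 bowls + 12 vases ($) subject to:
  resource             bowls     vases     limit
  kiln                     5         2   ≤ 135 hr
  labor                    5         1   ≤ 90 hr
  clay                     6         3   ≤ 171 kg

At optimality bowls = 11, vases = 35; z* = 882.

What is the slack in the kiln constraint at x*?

10

kiln used = 5·11 + 2·35 = 125; slack = 135 − 125 = 10.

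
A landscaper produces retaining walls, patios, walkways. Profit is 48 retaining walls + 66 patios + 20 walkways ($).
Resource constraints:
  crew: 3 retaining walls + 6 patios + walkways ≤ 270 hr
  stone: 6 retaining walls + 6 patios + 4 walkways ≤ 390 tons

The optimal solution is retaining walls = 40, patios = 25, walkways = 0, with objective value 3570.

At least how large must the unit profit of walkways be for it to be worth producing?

26

Both crew and stone are binding at x*.
From A_Bᵀ y = c: 3·y_crew + 6·y_stone = 48; 6·y_crew + 6·y_stone = 66.
Solving: y_crew = 6, y_stone = 5.
walkways enters the basis when its profit ≥ yᵀa₃ = 6·1 + 5·4 = 26.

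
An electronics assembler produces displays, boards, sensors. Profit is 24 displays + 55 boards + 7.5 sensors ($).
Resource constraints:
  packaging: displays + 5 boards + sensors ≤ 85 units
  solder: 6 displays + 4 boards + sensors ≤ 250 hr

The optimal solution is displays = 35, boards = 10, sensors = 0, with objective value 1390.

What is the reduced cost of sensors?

Check each constraint at x*: packaging 85/85 (tight); solder 250/250 (tight).
From A_Bᵀ y = c: 1·y_packaging + 6·y_solder = 24; 5·y_packaging + 4·y_solder = 55.
Solving: y_packaging = 9, y_solder = 2.5.
Reduced cost of sensors: c₃ − yᵀa₃ = 7.5 − (9·1 + 2.5·1) = 7.5 − 11.5 = -4.

-4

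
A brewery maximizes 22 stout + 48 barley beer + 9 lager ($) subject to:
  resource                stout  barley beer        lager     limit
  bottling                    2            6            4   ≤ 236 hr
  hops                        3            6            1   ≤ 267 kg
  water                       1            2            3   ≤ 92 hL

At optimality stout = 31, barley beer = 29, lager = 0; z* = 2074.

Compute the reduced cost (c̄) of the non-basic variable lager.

-5

At the optimum: bottling uses 236 of 236 (binding); hops uses 267 of 267 (binding); water uses 89 of 92 (slack = 3).
By complementary slackness, y = 0 for the non-binding constraint.
Dual feasibility on the basic columns requires 2·y_bottling + 3·y_hops = 22, 6·y_bottling + 6·y_hops = 48.
Solving: y_bottling = 2, y_hops = 6.
Reduced cost of lager: c₃ − yᵀa₃ = 9 − (2·4 + 6·1) = 9 − 14 = -5.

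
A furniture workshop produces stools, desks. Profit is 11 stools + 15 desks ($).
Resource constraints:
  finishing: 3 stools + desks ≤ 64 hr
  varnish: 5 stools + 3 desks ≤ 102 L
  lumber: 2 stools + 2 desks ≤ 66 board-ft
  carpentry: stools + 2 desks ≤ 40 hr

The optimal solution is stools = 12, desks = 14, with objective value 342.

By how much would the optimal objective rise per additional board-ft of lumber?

At the optimum: finishing uses 50 of 64 (slack = 14); varnish uses 102 of 102 (binding); lumber uses 52 of 66 (slack = 14); carpentry uses 40 of 40 (binding).
Slack constraints have shadow price 0 (complementary slackness).
The binding rows give the dual system: 5·y_varnish + 1·y_carpentry = 11 and 3·y_varnish + 2·y_carpentry = 15.
Solving: y_varnish = 1, y_carpentry = 6.
Shadow price of lumber = 0.

0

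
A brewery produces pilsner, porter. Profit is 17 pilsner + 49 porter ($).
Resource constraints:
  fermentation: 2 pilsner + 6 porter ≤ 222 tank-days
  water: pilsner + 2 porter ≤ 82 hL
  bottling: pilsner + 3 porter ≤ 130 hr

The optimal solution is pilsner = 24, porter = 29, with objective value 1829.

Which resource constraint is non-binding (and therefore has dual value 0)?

bottling

fermentation: 222/222 (binding)
water: 82/82 (binding)
bottling: 111/130 (slack 19)
By complementary slackness, a constraint with positive slack has shadow price 0 → bottling.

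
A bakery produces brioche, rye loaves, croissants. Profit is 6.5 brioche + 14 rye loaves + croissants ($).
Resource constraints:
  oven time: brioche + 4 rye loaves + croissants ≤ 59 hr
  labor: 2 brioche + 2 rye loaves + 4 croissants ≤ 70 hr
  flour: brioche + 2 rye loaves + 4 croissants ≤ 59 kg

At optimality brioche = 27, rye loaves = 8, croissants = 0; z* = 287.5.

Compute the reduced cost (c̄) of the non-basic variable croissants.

At the optimum: oven time uses 59 of 59 (binding); labor uses 70 of 70 (binding); flour uses 43 of 59 (slack = 16).
Slack constraints have shadow price 0 (complementary slackness).
Dual feasibility on the basic columns requires 1·y_oven time + 2·y_labor = 6.5, 4·y_oven time + 2·y_labor = 14.
This yields shadow prices y_oven time = 2.5, y_labor = 2.
Reduced cost of croissants: c₃ − yᵀa₃ = 1 − (2.5·1 + 2·4) = 1 − 10.5 = -9.5.

-9.5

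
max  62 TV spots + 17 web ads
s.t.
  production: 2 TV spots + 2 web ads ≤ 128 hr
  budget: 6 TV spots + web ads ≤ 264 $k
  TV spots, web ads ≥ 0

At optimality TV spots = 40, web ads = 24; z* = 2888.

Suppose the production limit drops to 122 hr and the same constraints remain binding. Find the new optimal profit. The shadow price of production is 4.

Δb = -6, so new z* = 2888 + (4)·(-6) = 2888 − 24 = 2864.

2864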